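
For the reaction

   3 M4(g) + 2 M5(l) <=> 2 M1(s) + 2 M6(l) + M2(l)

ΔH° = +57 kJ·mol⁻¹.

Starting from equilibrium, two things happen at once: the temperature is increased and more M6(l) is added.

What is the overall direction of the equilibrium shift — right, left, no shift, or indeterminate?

right

The forward reaction is endothermic. Raising T favours the endothermic direction — shift to the right.
M6 is a pure liquid; its activity is 1 regardless of amount, so Q is unaffected — no shift from this change.
Only the nonzero effect(s) matter; the net shift is to the right.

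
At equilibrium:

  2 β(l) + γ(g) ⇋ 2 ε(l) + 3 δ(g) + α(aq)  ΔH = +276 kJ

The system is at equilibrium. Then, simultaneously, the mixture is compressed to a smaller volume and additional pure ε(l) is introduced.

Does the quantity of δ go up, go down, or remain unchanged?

decreases

Gas moles: reactants 1, products 3 (Δn_gas = +2). Compression shifts the system toward the side with fewer moles of gas — to the left.
ε is a pure liquid; its activity is 1 regardless of amount, so Q is unaffected — no shift from this change.
The net shift is to the left. δ is a product, so its amount decreases.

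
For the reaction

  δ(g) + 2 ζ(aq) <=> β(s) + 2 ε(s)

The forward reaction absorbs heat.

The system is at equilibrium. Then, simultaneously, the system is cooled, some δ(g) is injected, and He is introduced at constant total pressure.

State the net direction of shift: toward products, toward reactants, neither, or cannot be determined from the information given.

cannot be determined

The forward reaction is endothermic. Lowering T favours the exothermic direction — shift to the left.
Adding δ (g), a reactant, drives the reaction to the right.
Adding inert gas at constant total pressure expands the volume and lowers every reacting partial pressure. With Δn_gas = 0 − 1 = -1, Q moves away from K toward the side with fewer gas moles, so the system shifts toward the side with more gas moles — to the left.
The individual effects push in opposite directions; without quantitative information the net direction cannot be determined.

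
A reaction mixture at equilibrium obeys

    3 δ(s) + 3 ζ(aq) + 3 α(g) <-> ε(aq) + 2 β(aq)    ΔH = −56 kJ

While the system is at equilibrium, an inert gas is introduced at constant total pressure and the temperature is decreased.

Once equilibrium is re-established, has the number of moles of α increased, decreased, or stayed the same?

Adding inert gas at constant total pressure expands the volume and lowers every reacting partial pressure. With Δn_gas = 0 − 3 = -3, Q moves away from K toward the side with fewer gas moles, so the system shifts toward the side with more gas moles — to the left.
The forward reaction is exothermic. Lowering T favours the exothermic direction — shift to the right.
The two effects oppose each other, so the net shift — and hence the change in α — cannot be determined from the given information.

cannot be determined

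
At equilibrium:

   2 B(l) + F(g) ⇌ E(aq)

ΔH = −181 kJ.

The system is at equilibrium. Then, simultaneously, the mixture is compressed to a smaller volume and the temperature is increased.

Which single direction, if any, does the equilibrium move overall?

Gas moles: reactants 1, products 0 (Δn_gas = -1). Compression shifts the system toward the side with fewer moles of gas — to the right.
The forward reaction is exothermic. Raising T favours the endothermic direction — shift to the left.
The individual effects push in opposite directions; without quantitative information the net direction cannot be determined.

cannot be determined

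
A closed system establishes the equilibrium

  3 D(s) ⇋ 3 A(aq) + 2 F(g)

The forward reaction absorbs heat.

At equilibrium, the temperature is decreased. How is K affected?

K depends on temperature via the van 't Hoff relation. The forward reaction is endothermic, so lowering T decreases K.

decreases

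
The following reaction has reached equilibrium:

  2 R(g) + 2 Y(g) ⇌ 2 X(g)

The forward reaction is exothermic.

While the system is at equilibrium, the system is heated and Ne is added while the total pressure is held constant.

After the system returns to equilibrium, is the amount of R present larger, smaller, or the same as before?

The forward reaction is exothermic. Raising T favours the endothermic direction — shift to the left.
Adding inert gas at constant total pressure expands the volume and lowers every reacting partial pressure. With Δn_gas = 2 − 4 = -2, Q moves away from K toward the side with fewer gas moles, so the system shifts toward the side with more gas moles — to the left.
The net shift is to the left. R is a reactant, so its amount increases.

increases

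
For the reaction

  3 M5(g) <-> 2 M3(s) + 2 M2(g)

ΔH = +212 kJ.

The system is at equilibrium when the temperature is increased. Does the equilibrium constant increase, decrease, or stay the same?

increases

K depends on temperature via the van 't Hoff relation. The forward reaction is endothermic, so raising T increases K.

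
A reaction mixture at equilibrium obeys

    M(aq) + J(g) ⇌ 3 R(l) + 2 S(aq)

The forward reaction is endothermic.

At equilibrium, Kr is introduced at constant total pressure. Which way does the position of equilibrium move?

left

Adding inert gas at constant total pressure expands the volume and lowers every reacting partial pressure. With Δn_gas = 0 − 1 = -1, Q moves away from K toward the side with fewer gas moles, so the system shifts toward the side with more gas moles — to the left.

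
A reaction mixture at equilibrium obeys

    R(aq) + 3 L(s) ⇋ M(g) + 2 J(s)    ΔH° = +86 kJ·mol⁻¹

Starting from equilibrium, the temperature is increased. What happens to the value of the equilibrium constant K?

K depends on temperature via the van 't Hoff relation. The forward reaction is endothermic, so raising T increases K.

increases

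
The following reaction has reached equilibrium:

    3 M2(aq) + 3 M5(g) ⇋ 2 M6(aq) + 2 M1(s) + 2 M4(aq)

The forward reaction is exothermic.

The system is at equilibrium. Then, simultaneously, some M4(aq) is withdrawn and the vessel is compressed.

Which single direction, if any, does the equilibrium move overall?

right

Removing M4 (aq), a product, drives the reaction to the right.
Gas moles: reactants 3, products 0 (Δn_gas = -3). Compression shifts the system toward the side with fewer moles of gas — to the right.
All effects act in the same direction — net shift to the right.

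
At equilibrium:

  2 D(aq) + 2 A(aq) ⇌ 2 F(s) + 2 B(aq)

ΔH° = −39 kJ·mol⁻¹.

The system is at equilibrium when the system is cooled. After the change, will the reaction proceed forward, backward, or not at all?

right

The forward reaction is exothermic. Lowering T favours the exothermic direction — shift to the right.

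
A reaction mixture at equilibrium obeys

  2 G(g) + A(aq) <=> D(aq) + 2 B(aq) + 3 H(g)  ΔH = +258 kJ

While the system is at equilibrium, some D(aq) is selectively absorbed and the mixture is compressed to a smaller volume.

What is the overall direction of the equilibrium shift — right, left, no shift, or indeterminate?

Removing D (aq), a product, drives the reaction to the right.
Gas moles: reactants 2, products 3 (Δn_gas = +1). Compression shifts the system toward the side with fewer moles of gas — to the left.
The individual effects push in opposite directions; without quantitative information the net direction cannot be determined.

cannot be determined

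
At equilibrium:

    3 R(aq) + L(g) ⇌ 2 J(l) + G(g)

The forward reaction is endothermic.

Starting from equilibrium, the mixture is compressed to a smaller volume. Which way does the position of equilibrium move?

no shift

Gas moles: reactants 1, products 1. Δn_gas = 0, so a volume change leaves Q equal to K — no shift from this change.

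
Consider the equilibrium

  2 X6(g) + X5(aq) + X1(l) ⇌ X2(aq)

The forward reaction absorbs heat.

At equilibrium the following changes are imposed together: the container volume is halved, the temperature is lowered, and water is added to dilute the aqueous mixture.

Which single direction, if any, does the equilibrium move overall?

Gas moles: reactants 2, products 0 (Δn_gas = -2). Compression shifts the system toward the side with fewer moles of gas — to the right.
The forward reaction is endothermic. Lowering T favours the exothermic direction — shift to the left.
Dilution scales every aqueous concentration by the same factor. Δn_aq = 1 − 1 = 0, so Q is unchanged — no shift.
The individual effects push in opposite directions; without quantitative information the net direction cannot be determined.

cannot be determined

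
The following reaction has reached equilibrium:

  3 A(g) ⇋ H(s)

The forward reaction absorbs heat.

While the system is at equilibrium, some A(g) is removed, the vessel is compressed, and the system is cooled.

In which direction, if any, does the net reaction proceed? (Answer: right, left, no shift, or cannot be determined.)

Removing A (g), a reactant, drives the reaction to the left.
Gas moles: reactants 3, products 0 (Δn_gas = -3). Compression shifts the system toward the side with fewer moles of gas — to the right.
The forward reaction is endothermic. Lowering T favours the exothermic direction — shift to the left.
The individual effects push in opposite directions; without quantitative information the net direction cannot be determined.

cannot be determined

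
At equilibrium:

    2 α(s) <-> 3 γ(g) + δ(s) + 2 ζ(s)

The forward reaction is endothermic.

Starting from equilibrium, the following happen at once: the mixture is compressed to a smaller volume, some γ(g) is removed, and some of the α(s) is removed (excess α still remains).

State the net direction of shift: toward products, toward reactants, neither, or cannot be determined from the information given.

Gas moles: reactants 0, products 3 (Δn_gas = +3). Compression shifts the system toward the side with fewer moles of gas — to the left.
Removing γ (g), a product, drives the reaction to the right.
α is a pure solid; its activity is 1 regardless of amount, so Q is unaffected — no shift from this change.
The individual effects push in opposite directions; without quantitative information the net direction cannot be determined.

cannot be determined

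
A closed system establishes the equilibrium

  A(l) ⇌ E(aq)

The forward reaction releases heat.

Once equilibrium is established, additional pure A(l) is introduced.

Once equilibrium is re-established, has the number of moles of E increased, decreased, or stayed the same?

unchanged

A is a pure liquid; its activity is 1 regardless of amount, so Q is unaffected — no shift from this change.
No net shift occurs, so the amount of E is unchanged.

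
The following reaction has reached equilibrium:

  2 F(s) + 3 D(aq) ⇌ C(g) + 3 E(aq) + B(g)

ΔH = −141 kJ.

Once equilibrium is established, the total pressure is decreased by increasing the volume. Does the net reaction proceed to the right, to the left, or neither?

Gas moles: reactants 0, products 2 (Δn_gas = +2). Expansion shifts the system toward the side with more moles of gas — to the right.

right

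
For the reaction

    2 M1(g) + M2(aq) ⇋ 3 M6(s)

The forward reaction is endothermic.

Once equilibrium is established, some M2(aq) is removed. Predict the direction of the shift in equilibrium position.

left

Removing M2 (aq), a reactant, drives the reaction to the left.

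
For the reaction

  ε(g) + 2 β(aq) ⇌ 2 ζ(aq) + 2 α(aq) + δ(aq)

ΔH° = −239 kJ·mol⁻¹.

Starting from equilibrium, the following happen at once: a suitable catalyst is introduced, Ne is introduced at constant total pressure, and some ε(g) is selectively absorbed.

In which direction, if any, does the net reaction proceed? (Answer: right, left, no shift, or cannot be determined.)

A catalyst speeds both forward and reverse rates equally; it changes neither Q nor K — no shift from this change.
Adding inert gas at constant total pressure expands the volume and lowers every reacting partial pressure. With Δn_gas = 0 − 1 = -1, Q moves away from K toward the side with fewer gas moles, so the system shifts toward the side with more gas moles — to the left.
Removing ε (g), a reactant, drives the reaction to the left.
Only the nonzero effect(s) matter; the net shift is to the left.

left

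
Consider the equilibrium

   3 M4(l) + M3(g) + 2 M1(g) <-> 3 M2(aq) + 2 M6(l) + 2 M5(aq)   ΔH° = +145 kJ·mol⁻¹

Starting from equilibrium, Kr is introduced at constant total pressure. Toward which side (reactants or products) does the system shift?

left

Adding inert gas at constant total pressure expands the volume and lowers every reacting partial pressure. With Δn_gas = 0 − 3 = -3, Q moves away from K toward the side with fewer gas moles, so the system shifts toward the side with more gas moles — to the left.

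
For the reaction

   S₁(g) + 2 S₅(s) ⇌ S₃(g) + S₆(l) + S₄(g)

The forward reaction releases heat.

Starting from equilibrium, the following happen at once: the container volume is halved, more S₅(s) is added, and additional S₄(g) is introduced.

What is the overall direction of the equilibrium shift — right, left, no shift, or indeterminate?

Gas moles: reactants 1, products 2 (Δn_gas = +1). Compression shifts the system toward the side with fewer moles of gas — to the left.
S₅ is a pure solid; its activity is 1 regardless of amount, so Q is unaffected — no shift from this change.
Adding S₄ (g), a product, drives the reaction to the left.
Only the nonzero effect(s) matter; the net shift is to the left.

left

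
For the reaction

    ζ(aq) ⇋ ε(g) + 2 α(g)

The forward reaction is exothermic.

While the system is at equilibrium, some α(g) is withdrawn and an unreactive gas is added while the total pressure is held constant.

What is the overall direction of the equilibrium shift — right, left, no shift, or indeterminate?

Removing α (g), a product, drives the reaction to the right.
Adding inert gas at constant total pressure expands the volume and lowers every reacting partial pressure. With Δn_gas = 3 − 0 = +3, Q moves away from K toward the side with fewer gas moles, so the system shifts toward the side with more gas moles — to the right.
All effects act in the same direction — net shift to the right.

right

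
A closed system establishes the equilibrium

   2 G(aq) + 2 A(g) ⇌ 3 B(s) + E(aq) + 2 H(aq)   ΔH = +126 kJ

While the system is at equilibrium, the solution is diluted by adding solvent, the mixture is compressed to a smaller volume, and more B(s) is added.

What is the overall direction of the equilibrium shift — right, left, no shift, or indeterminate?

right

Dilution lowers every aqueous concentration by the same factor. Δn_aq = 3 − 2 = +1, so the system shifts toward the side with more dissolved moles — to the right.
Gas moles: reactants 2, products 0 (Δn_gas = -2). Compression shifts the system toward the side with fewer moles of gas — to the right.
B is a pure solid; its activity is 1 regardless of amount, so Q is unaffected — no shift from this change.
Only the nonzero effect(s) matter; the net shift is to the right.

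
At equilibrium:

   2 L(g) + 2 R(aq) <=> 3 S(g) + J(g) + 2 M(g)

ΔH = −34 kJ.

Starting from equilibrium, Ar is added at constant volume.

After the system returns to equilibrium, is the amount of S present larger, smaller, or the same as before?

unchanged

At constant volume, adding an inert gas leaves every reacting species' partial pressure unchanged, so Q is unchanged — no shift from this change.
No net shift occurs, so the amount of S is unchanged.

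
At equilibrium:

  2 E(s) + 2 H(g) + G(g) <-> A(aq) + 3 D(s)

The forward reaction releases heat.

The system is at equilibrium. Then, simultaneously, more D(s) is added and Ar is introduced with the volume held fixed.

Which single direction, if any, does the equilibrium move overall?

D is a pure solid; its activity is 1 regardless of amount, so Q is unaffected — no shift from this change.
At constant volume, adding an inert gas leaves every reacting species' partial pressure unchanged, so Q is unchanged — no shift from this change.
None of the changes alters Q relative to K, so there is no net shift.

no shift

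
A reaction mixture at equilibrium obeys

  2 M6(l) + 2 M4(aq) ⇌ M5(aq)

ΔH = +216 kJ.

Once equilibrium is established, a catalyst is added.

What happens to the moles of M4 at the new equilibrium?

A catalyst speeds both forward and reverse rates equally; it changes neither Q nor K — no shift from this change.
No net shift occurs, so the amount of M4 is unchanged.

unchanged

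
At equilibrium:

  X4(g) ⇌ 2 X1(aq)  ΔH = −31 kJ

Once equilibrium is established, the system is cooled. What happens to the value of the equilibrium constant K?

increases

K depends on temperature via the van 't Hoff relation. The forward reaction is exothermic, so lowering T increases K.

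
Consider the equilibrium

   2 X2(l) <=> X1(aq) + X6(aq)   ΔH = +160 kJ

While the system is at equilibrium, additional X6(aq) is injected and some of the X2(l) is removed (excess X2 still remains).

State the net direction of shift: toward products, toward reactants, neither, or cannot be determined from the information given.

Adding X6 (aq), a product, drives the reaction to the left.
X2 is a pure liquid; its activity is 1 regardless of amount, so Q is unaffected — no shift from this change.
Only the nonzero effect(s) matter; the net shift is to the left.

left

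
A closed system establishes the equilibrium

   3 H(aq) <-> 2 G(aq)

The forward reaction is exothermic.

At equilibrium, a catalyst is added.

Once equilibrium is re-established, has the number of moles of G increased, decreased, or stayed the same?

unchanged

A catalyst speeds both forward and reverse rates equally; it changes neither Q nor K — no shift from this change.
No net shift occurs, so the amount of G is unchanged.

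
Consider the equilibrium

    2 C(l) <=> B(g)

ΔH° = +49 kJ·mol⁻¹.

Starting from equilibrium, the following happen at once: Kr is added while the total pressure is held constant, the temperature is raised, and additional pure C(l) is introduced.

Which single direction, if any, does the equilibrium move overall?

Adding inert gas at constant total pressure expands the volume and lowers every reacting partial pressure. With Δn_gas = 1 − 0 = +1, Q moves away from K toward the side with fewer gas moles, so the system shifts toward the side with more gas moles — to the right.
The forward reaction is endothermic. Raising T favours the endothermic direction — shift to the right.
C is a pure liquid; its activity is 1 regardless of amount, so Q is unaffected — no shift from this change.
Only the nonzero effect(s) matter; the net shift is to the right.

right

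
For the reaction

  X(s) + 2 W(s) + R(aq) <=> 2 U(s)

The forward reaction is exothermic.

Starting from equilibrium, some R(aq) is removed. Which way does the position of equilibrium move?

Removing R (aq), a reactant, drives the reaction to the left.

left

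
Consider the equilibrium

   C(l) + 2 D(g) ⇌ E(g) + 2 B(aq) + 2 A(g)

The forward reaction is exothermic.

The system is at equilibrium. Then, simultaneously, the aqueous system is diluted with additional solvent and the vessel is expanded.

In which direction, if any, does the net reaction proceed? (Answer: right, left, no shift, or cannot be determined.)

right

Dilution lowers every aqueous concentration by the same factor. Δn_aq = 2 − 0 = +2, so the system shifts toward the side with more dissolved moles — to the right.
Gas moles: reactants 2, products 3 (Δn_gas = +1). Expansion shifts the system toward the side with more moles of gas — to the right.
All effects act in the same direction — net shift to the right.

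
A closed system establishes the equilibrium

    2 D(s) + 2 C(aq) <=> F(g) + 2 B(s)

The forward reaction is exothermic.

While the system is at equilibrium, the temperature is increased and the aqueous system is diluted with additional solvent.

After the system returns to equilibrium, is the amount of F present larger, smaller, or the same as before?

The forward reaction is exothermic. Raising T favours the endothermic direction — shift to the left.
Dilution lowers every aqueous concentration by the same factor. Δn_aq = 0 − 2 = -2, so the system shifts toward the side with more dissolved moles — to the left.
The net shift is to the left. F is a product, so its amount decreases.

decreases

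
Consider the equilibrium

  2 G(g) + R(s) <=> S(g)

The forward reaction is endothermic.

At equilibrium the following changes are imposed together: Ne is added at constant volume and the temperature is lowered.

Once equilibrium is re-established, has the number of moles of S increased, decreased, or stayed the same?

decreases

At constant volume, adding an inert gas leaves every reacting species' partial pressure unchanged, so Q is unchanged — no shift from this change.
The forward reaction is endothermic. Lowering T favours the exothermic direction — shift to the left.
The net shift is to the left. S is a product, so its amount decreases.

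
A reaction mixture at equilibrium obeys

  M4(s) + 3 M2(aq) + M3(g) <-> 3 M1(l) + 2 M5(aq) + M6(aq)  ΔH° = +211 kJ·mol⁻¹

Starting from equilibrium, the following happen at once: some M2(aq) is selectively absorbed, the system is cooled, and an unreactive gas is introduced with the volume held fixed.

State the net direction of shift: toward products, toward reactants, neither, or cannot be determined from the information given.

left

Removing M2 (aq), a reactant, drives the reaction to the left.
The forward reaction is endothermic. Lowering T favours the exothermic direction — shift to the left.
At constant volume, adding an inert gas leaves every reacting species' partial pressure unchanged, so Q is unchanged — no shift from this change.
Only the nonzero effect(s) matter; the net shift is to the left.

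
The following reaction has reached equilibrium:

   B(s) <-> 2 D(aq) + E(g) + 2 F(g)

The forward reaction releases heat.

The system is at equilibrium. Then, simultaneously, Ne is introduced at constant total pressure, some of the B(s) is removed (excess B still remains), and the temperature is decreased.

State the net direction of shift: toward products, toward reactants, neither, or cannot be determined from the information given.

right

Adding inert gas at constant total pressure expands the volume and lowers every reacting partial pressure. With Δn_gas = 3 − 0 = +3, Q moves away from K toward the side with fewer gas moles, so the system shifts toward the side with more gas moles — to the right.
B is a pure solid; its activity is 1 regardless of amount, so Q is unaffected — no shift from this change.
The forward reaction is exothermic. Lowering T favours the exothermic direction — shift to the right.
Only the nonzero effect(s) matter; the net shift is to the right.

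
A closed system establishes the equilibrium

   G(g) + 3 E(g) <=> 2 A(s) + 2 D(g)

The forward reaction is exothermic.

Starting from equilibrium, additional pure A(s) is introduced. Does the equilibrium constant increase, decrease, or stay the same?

The equilibrium constant depends only on temperature. This perturbation changes neither the position of equilibrium nor K.

unchanged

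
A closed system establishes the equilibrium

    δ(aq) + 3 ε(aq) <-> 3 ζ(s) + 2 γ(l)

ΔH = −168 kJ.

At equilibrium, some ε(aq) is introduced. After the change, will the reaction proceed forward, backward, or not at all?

Adding ε (aq), a reactant, drives the reaction to the right.

right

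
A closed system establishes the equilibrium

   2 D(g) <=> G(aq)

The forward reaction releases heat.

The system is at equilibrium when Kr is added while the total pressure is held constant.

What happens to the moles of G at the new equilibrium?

decreases

Adding inert gas at constant total pressure expands the volume and lowers every reacting partial pressure. With Δn_gas = 0 − 2 = -2, Q moves away from K toward the side with fewer gas moles, so the system shifts toward the side with more gas moles — to the left.
The net shift is to the left. G is a product, so its amount decreases.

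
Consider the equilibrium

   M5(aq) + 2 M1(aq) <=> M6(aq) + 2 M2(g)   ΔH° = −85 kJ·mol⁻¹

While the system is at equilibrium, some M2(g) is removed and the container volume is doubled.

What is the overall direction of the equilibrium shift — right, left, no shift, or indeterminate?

right

Removing M2 (g), a product, drives the reaction to the right.
Gas moles: reactants 0, products 2 (Δn_gas = +2). Expansion shifts the system toward the side with more moles of gas — to the right.
All effects act in the same direction — net shift to the right.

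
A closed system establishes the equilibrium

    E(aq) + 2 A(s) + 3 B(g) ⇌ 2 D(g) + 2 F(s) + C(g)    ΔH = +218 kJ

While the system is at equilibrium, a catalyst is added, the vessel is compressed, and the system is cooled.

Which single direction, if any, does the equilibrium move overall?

A catalyst speeds both forward and reverse rates equally; it changes neither Q nor K — no shift from this change.
Gas moles: reactants 3, products 3. Δn_gas = 0, so a volume change leaves Q equal to K — no shift from this change.
The forward reaction is endothermic. Lowering T favours the exothermic direction — shift to the left.
Only the nonzero effect(s) matter; the net shift is to the left.

left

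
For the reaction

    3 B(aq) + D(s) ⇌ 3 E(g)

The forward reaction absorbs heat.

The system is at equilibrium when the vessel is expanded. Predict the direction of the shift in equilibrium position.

right

Gas moles: reactants 0, products 3 (Δn_gas = +3). Expansion shifts the system toward the side with more moles of gas — to the right.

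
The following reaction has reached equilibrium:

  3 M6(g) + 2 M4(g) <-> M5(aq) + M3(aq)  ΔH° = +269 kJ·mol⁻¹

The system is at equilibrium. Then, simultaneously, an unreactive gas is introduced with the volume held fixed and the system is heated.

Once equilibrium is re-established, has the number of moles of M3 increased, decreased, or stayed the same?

increases

At constant volume, adding an inert gas leaves every reacting species' partial pressure unchanged, so Q is unchanged — no shift from this change.
The forward reaction is endothermic. Raising T favours the endothermic direction — shift to the right.
The net shift is to the right. M3 is a product, so its amount increases.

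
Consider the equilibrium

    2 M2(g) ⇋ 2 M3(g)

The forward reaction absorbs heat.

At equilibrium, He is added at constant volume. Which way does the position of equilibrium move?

At constant volume, adding an inert gas leaves every reacting species' partial pressure unchanged, so Q is unchanged — no shift from this change.

no shift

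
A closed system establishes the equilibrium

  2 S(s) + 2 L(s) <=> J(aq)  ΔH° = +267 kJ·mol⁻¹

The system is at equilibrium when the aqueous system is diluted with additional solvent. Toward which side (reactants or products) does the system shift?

right

Dilution lowers every aqueous concentration by the same factor. Δn_aq = 1 − 0 = +1, so the system shifts toward the side with more dissolved moles — to the right.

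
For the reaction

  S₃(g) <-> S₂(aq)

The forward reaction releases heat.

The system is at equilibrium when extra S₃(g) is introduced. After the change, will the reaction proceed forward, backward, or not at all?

Adding S₃ (g), a reactant, drives the reaction to the right.

right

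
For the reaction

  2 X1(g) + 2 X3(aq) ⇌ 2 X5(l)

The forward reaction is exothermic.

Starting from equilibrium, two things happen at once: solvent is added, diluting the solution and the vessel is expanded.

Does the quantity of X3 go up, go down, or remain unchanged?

Dilution lowers every aqueous concentration by the same factor. Δn_aq = 0 − 2 = -2, so the system shifts toward the side with more dissolved moles — to the left.
Gas moles: reactants 2, products 0 (Δn_gas = -2). Expansion shifts the system toward the side with more moles of gas — to the left.
The net shift is to the left. X3 is a reactant, so its amount increases.

increases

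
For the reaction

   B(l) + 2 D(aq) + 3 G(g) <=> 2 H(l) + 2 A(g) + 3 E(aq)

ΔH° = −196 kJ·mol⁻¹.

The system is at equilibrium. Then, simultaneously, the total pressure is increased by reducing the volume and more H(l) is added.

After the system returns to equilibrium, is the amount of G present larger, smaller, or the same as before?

decreases

Gas moles: reactants 3, products 2 (Δn_gas = -1). Compression shifts the system toward the side with fewer moles of gas — to the right.
H is a pure liquid; its activity is 1 regardless of amount, so Q is unaffected — no shift from this change.
The net shift is to the right. G is a reactant, so its amount decreases.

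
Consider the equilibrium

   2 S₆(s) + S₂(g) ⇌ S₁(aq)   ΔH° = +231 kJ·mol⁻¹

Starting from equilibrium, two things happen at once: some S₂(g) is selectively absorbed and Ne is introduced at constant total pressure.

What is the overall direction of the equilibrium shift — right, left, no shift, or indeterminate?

Removing S₂ (g), a reactant, drives the reaction to the left.
Adding inert gas at constant total pressure expands the volume and lowers every reacting partial pressure. With Δn_gas = 0 − 1 = -1, Q moves away from K toward the side with fewer gas moles, so the system shifts toward the side with more gas moles — to the left.
All effects act in the same direction — net shift to the left.

left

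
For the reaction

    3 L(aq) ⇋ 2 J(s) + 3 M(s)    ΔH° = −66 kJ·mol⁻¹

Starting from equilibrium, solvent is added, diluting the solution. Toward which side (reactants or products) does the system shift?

left

Dilution lowers every aqueous concentration by the same factor. Δn_aq = 0 − 3 = -3, so the system shifts toward the side with more dissolved moles — to the left.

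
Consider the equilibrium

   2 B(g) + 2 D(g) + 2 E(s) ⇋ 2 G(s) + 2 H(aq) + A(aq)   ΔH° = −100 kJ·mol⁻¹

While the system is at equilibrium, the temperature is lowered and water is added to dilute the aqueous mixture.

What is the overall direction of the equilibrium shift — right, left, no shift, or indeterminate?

The forward reaction is exothermic. Lowering T favours the exothermic direction — shift to the right.
Dilution lowers every aqueous concentration by the same factor. Δn_aq = 3 − 0 = +3, so the system shifts toward the side with more dissolved moles — to the right.
All effects act in the same direction — net shift to the right.

right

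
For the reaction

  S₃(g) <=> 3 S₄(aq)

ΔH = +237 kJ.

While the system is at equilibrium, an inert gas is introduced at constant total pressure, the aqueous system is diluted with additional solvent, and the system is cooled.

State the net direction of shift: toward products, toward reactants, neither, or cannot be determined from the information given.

Adding inert gas at constant total pressure expands the volume and lowers every reacting partial pressure. With Δn_gas = 0 − 1 = -1, Q moves away from K toward the side with fewer gas moles, so the system shifts toward the side with more gas moles — to the left.
Dilution lowers every aqueous concentration by the same factor. Δn_aq = 3 − 0 = +3, so the system shifts toward the side with more dissolved moles — to the right.
The forward reaction is endothermic. Lowering T favours the exothermic direction — shift to the left.
The individual effects push in opposite directions; without quantitative information the net direction cannot be determined.

cannot be determined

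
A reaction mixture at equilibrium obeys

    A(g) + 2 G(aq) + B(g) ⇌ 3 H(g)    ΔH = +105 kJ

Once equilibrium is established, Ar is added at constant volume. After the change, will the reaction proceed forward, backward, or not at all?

no shift

At constant volume, adding an inert gas leaves every reacting species' partial pressure unchanged, so Q is unchanged — no shift from this change.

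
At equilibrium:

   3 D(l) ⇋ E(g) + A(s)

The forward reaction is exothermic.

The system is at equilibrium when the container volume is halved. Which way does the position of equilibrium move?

left

Gas moles: reactants 0, products 1 (Δn_gas = +1). Compression shifts the system toward the side with fewer moles of gas — to the left.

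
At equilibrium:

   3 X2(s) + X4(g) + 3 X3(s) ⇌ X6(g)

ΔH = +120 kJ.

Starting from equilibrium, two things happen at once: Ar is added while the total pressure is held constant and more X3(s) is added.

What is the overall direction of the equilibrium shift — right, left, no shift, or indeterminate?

Adding inert gas at constant total pressure expands the volume, scaling every reacting partial pressure by the same factor. Δn_gas = 1 − 1 = 0, so Q is unchanged — no shift.
X3 is a pure solid; its activity is 1 regardless of amount, so Q is unaffected — no shift from this change.
None of the changes alters Q relative to K, so there is no net shift.

no shift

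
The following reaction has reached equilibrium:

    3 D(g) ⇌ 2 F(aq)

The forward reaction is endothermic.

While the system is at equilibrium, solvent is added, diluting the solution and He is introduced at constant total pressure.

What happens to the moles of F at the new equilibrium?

Dilution lowers every aqueous concentration by the same factor. Δn_aq = 2 − 0 = +2, so the system shifts toward the side with more dissolved moles — to the right.
Adding inert gas at constant total pressure expands the volume and lowers every reacting partial pressure. With Δn_gas = 0 − 3 = -3, Q moves away from K toward the side with fewer gas moles, so the system shifts toward the side with more gas moles — to the left.
The two effects oppose each other, so the net shift — and hence the change in F — cannot be determined from the given information.

cannot be determined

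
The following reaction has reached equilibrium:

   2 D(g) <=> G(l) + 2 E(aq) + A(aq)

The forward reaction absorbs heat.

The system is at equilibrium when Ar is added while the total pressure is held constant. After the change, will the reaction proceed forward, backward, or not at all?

left

Adding inert gas at constant total pressure expands the volume and lowers every reacting partial pressure. With Δn_gas = 0 − 2 = -2, Q moves away from K toward the side with fewer gas moles, so the system shifts toward the side with more gas moles — to the left.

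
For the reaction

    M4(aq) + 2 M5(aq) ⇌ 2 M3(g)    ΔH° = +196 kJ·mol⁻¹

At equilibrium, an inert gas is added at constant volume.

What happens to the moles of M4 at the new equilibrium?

At constant volume, adding an inert gas leaves every reacting species' partial pressure unchanged, so Q is unchanged — no shift from this change.
No net shift occurs, so the amount of M4 is unchanged.

unchanged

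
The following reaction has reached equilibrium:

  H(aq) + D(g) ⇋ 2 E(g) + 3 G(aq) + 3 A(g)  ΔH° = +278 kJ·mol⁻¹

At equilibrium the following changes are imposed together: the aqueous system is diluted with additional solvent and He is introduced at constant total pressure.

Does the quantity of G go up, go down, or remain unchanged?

Dilution lowers every aqueous concentration by the same factor. Δn_aq = 3 − 1 = +2, so the system shifts toward the side with more dissolved moles — to the right.
Adding inert gas at constant total pressure expands the volume and lowers every reacting partial pressure. With Δn_gas = 5 − 1 = +4, Q moves away from K toward the side with fewer gas moles, so the system shifts toward the side with more gas moles — to the right.
The net shift is to the right. G is a product, so its amount increases.

increases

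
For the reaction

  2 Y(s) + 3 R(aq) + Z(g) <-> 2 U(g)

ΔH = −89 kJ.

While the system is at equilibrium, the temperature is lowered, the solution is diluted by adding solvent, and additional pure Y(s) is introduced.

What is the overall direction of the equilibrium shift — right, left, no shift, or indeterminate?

The forward reaction is exothermic. Lowering T favours the exothermic direction — shift to the right.
Dilution lowers every aqueous concentration by the same factor. Δn_aq = 0 − 3 = -3, so the system shifts toward the side with more dissolved moles — to the left.
Y is a pure solid; its activity is 1 regardless of amount, so Q is unaffected — no shift from this change.
The individual effects push in opposite directions; without quantitative information the net direction cannot be determined.

cannot be determined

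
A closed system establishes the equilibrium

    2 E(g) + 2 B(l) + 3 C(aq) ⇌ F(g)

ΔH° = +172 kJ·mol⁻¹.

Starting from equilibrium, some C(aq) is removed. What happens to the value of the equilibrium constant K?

unchanged

The equilibrium constant depends only on temperature. This perturbation may move the position of equilibrium, but since T is unchanged, K itself is unchanged.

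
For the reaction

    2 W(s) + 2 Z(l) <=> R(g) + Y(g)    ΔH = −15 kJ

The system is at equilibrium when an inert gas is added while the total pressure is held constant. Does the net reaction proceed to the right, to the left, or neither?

Adding inert gas at constant total pressure expands the volume and lowers every reacting partial pressure. With Δn_gas = 2 − 0 = +2, Q moves away from K toward the side with fewer gas moles, so the system shifts toward the side with more gas moles — to the right.

right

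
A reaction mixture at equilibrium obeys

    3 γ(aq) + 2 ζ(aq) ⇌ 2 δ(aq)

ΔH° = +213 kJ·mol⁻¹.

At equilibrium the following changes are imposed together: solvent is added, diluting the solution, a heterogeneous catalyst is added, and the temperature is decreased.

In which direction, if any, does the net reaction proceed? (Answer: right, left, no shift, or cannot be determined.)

left

Dilution lowers every aqueous concentration by the same factor. Δn_aq = 2 − 5 = -3, so the system shifts toward the side with more dissolved moles — to the left.
A catalyst speeds both forward and reverse rates equally; it changes neither Q nor K — no shift from this change.
The forward reaction is endothermic. Lowering T favours the exothermic direction — shift to the left.
Only the nonzero effect(s) matter; the net shift is to the left.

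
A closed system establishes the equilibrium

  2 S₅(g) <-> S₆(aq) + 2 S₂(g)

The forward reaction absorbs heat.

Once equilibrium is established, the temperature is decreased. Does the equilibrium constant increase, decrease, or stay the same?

K depends on temperature via the van 't Hoff relation. The forward reaction is endothermic, so lowering T decreases K.

decreases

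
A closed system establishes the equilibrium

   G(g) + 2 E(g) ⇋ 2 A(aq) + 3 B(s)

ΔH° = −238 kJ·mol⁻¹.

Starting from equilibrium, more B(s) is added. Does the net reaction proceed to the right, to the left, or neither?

B is a pure solid; its activity is 1 regardless of amount, so Q is unaffected — no shift from this change.

no shift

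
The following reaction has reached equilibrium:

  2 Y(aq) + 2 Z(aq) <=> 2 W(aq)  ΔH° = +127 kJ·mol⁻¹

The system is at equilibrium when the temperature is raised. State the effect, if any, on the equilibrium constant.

increases

K depends on temperature via the van 't Hoff relation. The forward reaction is endothermic, so raising T increases K.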